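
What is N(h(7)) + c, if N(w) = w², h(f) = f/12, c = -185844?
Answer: -26761487/144 ≈ -1.8584e+5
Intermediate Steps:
h(f) = f/12 (h(f) = f*(1/12) = f/12)
N(h(7)) + c = ((1/12)*7)² - 185844 = (7/12)² - 185844 = 49/144 - 185844 = -26761487/144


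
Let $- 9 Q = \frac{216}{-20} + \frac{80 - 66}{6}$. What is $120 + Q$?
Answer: $\frac{16327}{135} \approx 120.94$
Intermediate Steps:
$Q = \frac{127}{135}$ ($Q = - \frac{\frac{216}{-20} + \frac{80 - 66}{6}}{9} = - \frac{216 \left(- \frac{1}{20}\right) + \left(80 - 66\right) \frac{1}{6}}{9} = - \frac{- \frac{54}{5} + 14 \cdot \frac{1}{6}}{9} = - \frac{- \frac{54}{5} + \frac{7}{3}}{9} = \left(- \frac{1}{9}\right) \left(- \frac{127}{15}\right) = \frac{127}{135} \approx 0.94074$)
$120 + Q = 120 + \frac{127}{135} = \frac{16327}{135}$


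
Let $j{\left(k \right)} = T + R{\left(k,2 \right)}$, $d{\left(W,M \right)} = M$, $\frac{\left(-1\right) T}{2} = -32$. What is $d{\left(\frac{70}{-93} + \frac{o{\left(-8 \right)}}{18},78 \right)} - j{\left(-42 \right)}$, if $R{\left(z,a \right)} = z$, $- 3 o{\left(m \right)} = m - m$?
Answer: $56$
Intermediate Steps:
$o{\left(m \right)} = 0$ ($o{\left(m \right)} = - \frac{m - m}{3} = \left(- \frac{1}{3}\right) 0 = 0$)
$T = 64$ ($T = \left(-2\right) \left(-32\right) = 64$)
$j{\left(k \right)} = 64 + k$
$d{\left(\frac{70}{-93} + \frac{o{\left(-8 \right)}}{18},78 \right)} - j{\left(-42 \right)} = 78 - \left(64 - 42\right) = 78 - 22 = 56$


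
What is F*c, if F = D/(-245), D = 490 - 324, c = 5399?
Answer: -896234/245 ≈ -3658.1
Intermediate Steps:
D = 166
F = -166/245 (F = 166/(-245) = 166*(-1/245) = -166/245 ≈ -0.67755)
F*c = -166/245*5399 = -896234/245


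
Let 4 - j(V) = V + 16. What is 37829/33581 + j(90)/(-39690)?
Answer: 250809712/222138315 ≈ 1.1291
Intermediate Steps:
j(V) = -12 - V (j(V) = 4 - (V + 16) = 4 - (16 + V) = 4 + (-16 - V) = -12 - V)
37829/33581 + j(90)/(-39690) = 37829/33581 + (-12 - 1*90)/(-39690) = 37829*(1/33581) + (-12 - 90)*(-1/39690) = 37829/33581 - 102*(-1/39690) = 37829/33581 + 17/6615 = 250809712/222138315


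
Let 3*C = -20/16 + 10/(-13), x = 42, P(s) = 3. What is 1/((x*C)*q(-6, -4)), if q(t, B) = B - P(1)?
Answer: 26/5145 ≈ 0.0050535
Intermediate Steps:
q(t, B) = -3 + B (q(t, B) = B - 1*3 = B - 3 = -3 + B)
C = -35/52 (C = (-20/16 + 10/(-13))/3 = (-20*1/16 + 10*(-1/13))/3 = (-5/4 - 10/13)/3 = (1/3)*(-105/52) = -35/52 ≈ -0.67308)
1/((x*C)*q(-6, -4)) = 1/((42*(-35/52))*(-3 - 4)) = 1/(-735/26*(-7)) = 1/(5145/26) = 26/5145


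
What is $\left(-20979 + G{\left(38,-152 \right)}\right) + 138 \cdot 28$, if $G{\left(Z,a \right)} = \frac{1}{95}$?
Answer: $- \frac{1625924}{95} \approx -17115.0$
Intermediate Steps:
$G{\left(Z,a \right)} = \frac{1}{95}$
$\left(-20979 + G{\left(38,-152 \right)}\right) + 138 \cdot 28 = \left(-20979 + \frac{1}{95}\right) + 138 \cdot 28 = - \frac{1993004}{95} + 3864 = - \frac{1625924}{95}$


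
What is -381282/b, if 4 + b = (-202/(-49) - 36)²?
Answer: -152576347/405040 ≈ -376.69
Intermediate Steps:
b = 2430240/2401 (b = -4 + (-202/(-49) - 36)² = -4 + (-202*(-1/49) - 36)² = -4 + (202/49 - 36)² = -4 + (-1562/49)² = -4 + 2439844/2401 = 2430240/2401 ≈ 1012.2)
-381282/b = -381282/2430240/2401 = -381282*2401/2430240 = -152576347/405040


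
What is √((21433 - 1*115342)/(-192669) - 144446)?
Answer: I*√595779055406565/64223 ≈ 380.06*I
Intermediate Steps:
√((21433 - 1*115342)/(-192669) - 144446) = √((21433 - 115342)*(-1/192669) - 144446) = √(-93909*(-1/192669) - 144446) = √(31303/64223 - 144446) = √(-9276724155/64223) = I*√595779055406565/64223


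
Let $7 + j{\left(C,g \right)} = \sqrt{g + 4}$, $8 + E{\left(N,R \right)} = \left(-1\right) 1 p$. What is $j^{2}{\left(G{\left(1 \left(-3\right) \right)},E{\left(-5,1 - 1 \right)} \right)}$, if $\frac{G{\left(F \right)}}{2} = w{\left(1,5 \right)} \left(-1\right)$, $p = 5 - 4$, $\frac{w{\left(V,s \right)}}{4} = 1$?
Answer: $\left(7 - i \sqrt{5}\right)^{2} \approx 44.0 - 31.305 i$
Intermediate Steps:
$w{\left(V,s \right)} = 4$ ($w{\left(V,s \right)} = 4 \cdot 1 = 4$)
$p = 1$
$E{\left(N,R \right)} = -9$ ($E{\left(N,R \right)} = -8 + \left(-1\right) 1 \cdot 1 = -8 - 1 = -9$)
$G{\left(F \right)} = -8$ ($G{\left(F \right)} = 2 \cdot 4 \left(-1\right) = 2 \left(-4\right) = -8$)
$j{\left(C,g \right)} = -7 + \sqrt{4 + g}$ ($j{\left(C,g \right)} = -7 + \sqrt{g + 4} = -7 + \sqrt{4 + g}$)
$j^{2}{\left(G{\left(1 \left(-3\right) \right)},E{\left(-5,1 - 1 \right)} \right)} = \left(-7 + \sqrt{4 - 9}\right)^{2} = \left(-7 + \sqrt{-5}\right)^{2} = \left(-7 + i \sqrt{5}\right)^{2}$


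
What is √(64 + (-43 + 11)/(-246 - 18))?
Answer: 46*√33/33 ≈ 8.0076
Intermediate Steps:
√(64 + (-43 + 11)/(-246 - 18)) = √(64 - 32/(-264)) = √(64 - 32*(-1/264)) = √(64 + 4/33) = √(2116/33) = 46*√33/33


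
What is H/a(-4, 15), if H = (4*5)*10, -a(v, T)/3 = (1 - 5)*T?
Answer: 10/9 ≈ 1.1111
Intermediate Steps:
a(v, T) = 12*T (a(v, T) = -3*(1 - 5)*T = -(-12)*T = 12*T)
H = 200 (H = 20*10 = 200)
H/a(-4, 15) = 200/((12*15)) = 200/180 = 200*(1/180) = 10/9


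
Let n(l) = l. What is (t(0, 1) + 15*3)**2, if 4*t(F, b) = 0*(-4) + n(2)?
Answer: 8281/4 ≈ 2070.3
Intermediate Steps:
t(F, b) = 1/2 (t(F, b) = (0*(-4) + 2)/4 = (0 + 2)/4 = (1/4)*2 = 1/2)
(t(0, 1) + 15*3)**2 = (1/2 + 15*3)**2 = (1/2 + 45)**2 = (91/2)**2 = 8281/4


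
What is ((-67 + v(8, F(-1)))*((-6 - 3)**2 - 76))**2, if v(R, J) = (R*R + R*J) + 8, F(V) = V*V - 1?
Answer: 625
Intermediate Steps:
F(V) = -1 + V**2 (F(V) = V**2 - 1 = -1 + V**2)
v(R, J) = 8 + R**2 + J*R (v(R, J) = (R**2 + J*R) + 8 = 8 + R**2 + J*R)
((-67 + v(8, F(-1)))*((-6 - 3)**2 - 76))**2 = ((-67 + (8 + 8**2 + (-1 + (-1)**2)*8))*((-6 - 3)**2 - 76))**2 = ((-67 + (8 + 64 + (-1 + 1)*8))*((-9)**2 - 76))**2 = ((-67 + (8 + 64 + 0*8))*(81 - 76))**2 = ((-67 + (8 + 64 + 0))*5)**2 = ((-67 + 72)*5)**2 = (5*5)**2 = 25**2 = 625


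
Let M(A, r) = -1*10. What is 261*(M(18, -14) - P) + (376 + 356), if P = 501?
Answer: -132639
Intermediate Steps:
M(A, r) = -10
261*(M(18, -14) - P) + (376 + 356) = 261*(-10 - 1*501) + (376 + 356) = 261*(-10 - 501) + 732 = 261*(-511) + 732 = -133371 + 732 = -132639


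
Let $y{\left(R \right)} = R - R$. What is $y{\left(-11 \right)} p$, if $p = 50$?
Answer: $0$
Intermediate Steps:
$y{\left(R \right)} = 0$
$y{\left(-11 \right)} p = 0 \cdot 50 = 0$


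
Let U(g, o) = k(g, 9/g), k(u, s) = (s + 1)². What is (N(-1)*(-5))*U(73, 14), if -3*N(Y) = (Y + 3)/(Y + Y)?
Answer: -33620/15987 ≈ -2.1030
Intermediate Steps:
k(u, s) = (1 + s)²
U(g, o) = (1 + 9/g)²
N(Y) = -(3 + Y)/(6*Y) (N(Y) = -(Y + 3)/(3*(Y + Y)) = -(3 + Y)/(3*(2*Y)) = -(3 + Y)*1/(2*Y)/3 = -(3 + Y)/(6*Y))
(N(-1)*(-5))*U(73, 14) = (((⅙)*(-3 - 1*(-1))/(-1))*(-5))*((9 + 73)²/73²) = (((⅙)*(-1)*(-3 + 1))*(-5))*((1/5329)*82²) = (((⅙)*(-1)*(-2))*(-5))*((1/5329)*6724) = ((⅓)*(-5))*(6724/5329) = -5/3*6724/5329 = -33620/15987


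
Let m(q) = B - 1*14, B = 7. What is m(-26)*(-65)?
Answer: 455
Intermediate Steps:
m(q) = -7 (m(q) = 7 - 1*14 = 7 - 14 = -7)
m(-26)*(-65) = -7*(-65) = 455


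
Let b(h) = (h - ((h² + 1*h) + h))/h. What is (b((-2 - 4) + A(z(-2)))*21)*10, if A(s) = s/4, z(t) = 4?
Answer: 840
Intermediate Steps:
A(s) = s/4 (A(s) = s*(¼) = s/4)
b(h) = (-h - h²)/h (b(h) = (h - ((h² + h) + h))/h = (h - ((h + h²) + h))/h = (h - (h² + 2*h))/h = (h + (-h² - 2*h))/h = (-h - h²)/h)
(b((-2 - 4) + A(z(-2)))*21)*10 = ((-1 - ((-2 - 4) + (¼)*4))*21)*10 = ((-1 - (-6 + 1))*21)*10 = ((-1 - 1*(-5))*21)*10 = ((-1 + 5)*21)*10 = (4*21)*10 = 84*10 = 840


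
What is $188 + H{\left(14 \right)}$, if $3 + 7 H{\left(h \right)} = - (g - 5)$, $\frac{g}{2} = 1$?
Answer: $188$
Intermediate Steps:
$g = 2$ ($g = 2 \cdot 1 = 2$)
$H{\left(h \right)} = 0$ ($H{\left(h \right)} = - \frac{3}{7} + \frac{\left(-1\right) \left(2 - 5\right)}{7} = - \frac{3}{7} + \frac{\left(-1\right) \left(-3\right)}{7} = - \frac{3}{7} + \frac{1}{7} \cdot 3 = - \frac{3}{7} + \frac{3}{7} = 0$)
$188 + H{\left(14 \right)} = 188 + 0 = 188$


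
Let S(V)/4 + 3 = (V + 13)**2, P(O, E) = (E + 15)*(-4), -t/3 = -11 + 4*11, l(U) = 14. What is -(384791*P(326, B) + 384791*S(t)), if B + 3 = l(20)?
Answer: -11339021188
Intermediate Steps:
B = 11 (B = -3 + 14 = 11)
t = -99 (t = -3*(-11 + 4*11) = -3*(-11 + 44) = -3*33 = -99)
P(O, E) = -60 - 4*E (P(O, E) = (15 + E)*(-4) = -60 - 4*E)
S(V) = -12 + 4*(13 + V)**2 (S(V) = -12 + 4*(V + 13)**2 = -12 + 4*(13 + V)**2)
-(384791*P(326, B) + 384791*S(t)) = -(-27704952 - 16930804 + 1539164*(13 - 99)**2) = -(-44635756 + 11383656944) = -384791/(1/(-104 + (-12 + 29584))) = -384791/(1/(-104 + 29572)) = -384791/(1/29468) = -384791/1/29468 = -384791*29468 = -11339021188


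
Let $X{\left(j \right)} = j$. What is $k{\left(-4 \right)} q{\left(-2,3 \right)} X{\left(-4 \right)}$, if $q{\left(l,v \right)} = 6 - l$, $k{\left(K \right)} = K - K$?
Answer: $0$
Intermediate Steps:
$k{\left(K \right)} = 0$
$k{\left(-4 \right)} q{\left(-2,3 \right)} X{\left(-4 \right)} = 0 \left(6 - -2\right) \left(-4\right) = 0 \left(6 + 2\right) \left(-4\right) = 0 \cdot 8 \left(-4\right) = 0 \left(-4\right) = 0$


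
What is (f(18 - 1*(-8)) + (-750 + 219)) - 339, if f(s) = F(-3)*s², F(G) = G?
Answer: -2898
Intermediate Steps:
f(s) = -3*s²
(f(18 - 1*(-8)) + (-750 + 219)) - 339 = (-3*(18 - 1*(-8))² + (-750 + 219)) - 339 = (-3*(18 + 8)² - 531) - 339 = (-3*26² - 531) - 339 = (-3*676 - 531) - 339 = (-2028 - 531) - 339 = -2559 - 339 = -2898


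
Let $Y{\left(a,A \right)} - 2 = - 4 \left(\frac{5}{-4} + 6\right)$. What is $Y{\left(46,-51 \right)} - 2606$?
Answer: $-2623$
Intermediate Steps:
$Y{\left(a,A \right)} = -17$ ($Y{\left(a,A \right)} = 2 - 4 \left(\frac{5}{-4} + 6\right) = 2 - 4 \left(5 \left(- \frac{1}{4}\right) + 6\right) = 2 - 4 \left(- \frac{5}{4} + 6\right) = 2 - 19 = -17$)
$Y{\left(46,-51 \right)} - 2606 = -17 - 2606 = -2623$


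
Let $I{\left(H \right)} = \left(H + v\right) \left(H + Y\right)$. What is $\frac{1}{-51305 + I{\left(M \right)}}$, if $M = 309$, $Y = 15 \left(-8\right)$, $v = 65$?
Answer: $\frac{1}{19381} \approx 5.1597 \cdot 10^{-5}$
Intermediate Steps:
$Y = -120$
$I{\left(H \right)} = \left(-120 + H\right) \left(65 + H\right)$ ($I{\left(H \right)} = \left(H + 65\right) \left(H - 120\right) = \left(65 + H\right) \left(-120 + H\right) = \left(-120 + H\right) \left(65 + H\right)$)
$\frac{1}{-51305 + I{\left(M \right)}} = \frac{1}{-51305 - \left(24795 - 95481\right)} = \frac{1}{-51305 - -70686} = \frac{1}{-51305 + 70686} = \frac{1}{19381}$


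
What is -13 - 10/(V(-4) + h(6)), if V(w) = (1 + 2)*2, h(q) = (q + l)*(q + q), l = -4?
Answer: -40/3 ≈ -13.333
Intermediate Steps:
h(q) = 2*q*(-4 + q) (h(q) = (q - 4)*(q + q) = (-4 + q)*(2*q) = 2*q*(-4 + q))
V(w) = 6 (V(w) = 3*2 = 6)
-13 - 10/(V(-4) + h(6)) = -13 - 10/(6 + 2*6*(-4 + 6)) = -13 - 10/(6 + 2*6*2) = -13 - 10/(6 + 24) = -13 - 10/30 = -13 - 10*1/30 = -13 - 1/3 = -40/3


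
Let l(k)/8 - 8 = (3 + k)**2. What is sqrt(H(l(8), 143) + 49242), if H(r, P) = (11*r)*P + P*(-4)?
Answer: sqrt(1672006) ≈ 1293.1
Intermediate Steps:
l(k) = 64 + 8*(3 + k)**2
H(r, P) = -4*P + 11*P*r (H(r, P) = 11*P*r - 4*P = -4*P + 11*P*r)
sqrt(H(l(8), 143) + 49242) = sqrt(143*(-4 + 11*(64 + 8*(3 + 8)**2)) + 49242) = sqrt(143*(-4 + 11*(64 + 8*11**2)) + 49242) = sqrt(143*(-4 + 11*(64 + 8*121)) + 49242) = sqrt(143*(-4 + 11*(64 + 968)) + 49242) = sqrt(143*(-4 + 11*1032) + 49242) = sqrt(143*(-4 + 11352) + 49242) = sqrt(143*11348 + 49242) = sqrt(1622764 + 49242) = sqrt(1672006)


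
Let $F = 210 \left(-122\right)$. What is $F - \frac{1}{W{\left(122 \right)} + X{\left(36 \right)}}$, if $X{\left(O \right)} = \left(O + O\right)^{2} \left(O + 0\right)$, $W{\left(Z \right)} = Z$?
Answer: $- \frac{4784432521}{186746} \approx -25620.0$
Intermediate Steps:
$X{\left(O \right)} = 4 O^{3}$ ($X{\left(O \right)} = \left(2 O\right)^{2} O = 4 O^{2} O = 4 O^{3}$)
$F = -25620$
$F - \frac{1}{W{\left(122 \right)} + X{\left(36 \right)}} = -25620 - \frac{1}{122 + 4 \cdot 36^{3}} = -25620 - \frac{1}{122 + 4 \cdot 46656} = -25620 - \frac{1}{122 + 186624} = -25620 - \frac{1}{186746} = - \frac{4784432521}{186746}$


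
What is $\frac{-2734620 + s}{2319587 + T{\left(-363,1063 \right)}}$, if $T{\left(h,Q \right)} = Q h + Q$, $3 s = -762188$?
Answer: $- \frac{8966048}{5804343} \approx -1.5447$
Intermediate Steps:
$s = - \frac{762188}{3}$ ($s = \frac{1}{3} \left(-762188\right) = - \frac{762188}{3} \approx -2.5406 \cdot 10^{5}$)
$T{\left(h,Q \right)} = Q + Q h$
$\frac{-2734620 + s}{2319587 + T{\left(-363,1063 \right)}} = \frac{-2734620 - \frac{762188}{3}}{2319587 + 1063 \left(1 - 363\right)} = - \frac{8966048}{3 \left(2319587 + 1063 \left(-362\right)\right)} = - \frac{8966048}{3 \left(2319587 - 384806\right)} = - \frac{8966048}{3 \cdot 1934781} = \left(- \frac{8966048}{3}\right) \frac{1}{1934781} = - \frac{8966048}{5804343}$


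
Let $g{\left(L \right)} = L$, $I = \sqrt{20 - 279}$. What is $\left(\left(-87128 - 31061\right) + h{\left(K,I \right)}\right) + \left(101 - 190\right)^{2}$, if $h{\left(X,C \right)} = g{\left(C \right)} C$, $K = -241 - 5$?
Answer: $-110527$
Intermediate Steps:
$I = i \sqrt{259}$ ($I = \sqrt{-259} = i \sqrt{259} \approx 16.093 i$)
$K = -246$ ($K = -241 - 5 = -246$)
$h{\left(X,C \right)} = C^{2}$ ($h{\left(X,C \right)} = C C = C^{2}$)
$\left(\left(-87128 - 31061\right) + h{\left(K,I \right)}\right) + \left(101 - 190\right)^{2} = \left(\left(-87128 - 31061\right) + \left(i \sqrt{259}\right)^{2}\right) + \left(101 - 190\right)^{2} = \left(\left(-87128 - 31061\right) - 259\right) + \left(-89\right)^{2} = \left(-118189 - 259\right) + 7921 = -118448 + 7921 = -110527$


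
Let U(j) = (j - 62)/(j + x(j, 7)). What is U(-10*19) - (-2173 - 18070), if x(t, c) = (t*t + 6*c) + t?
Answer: 361964957/17881 ≈ 20243.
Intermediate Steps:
x(t, c) = t + t² + 6*c (x(t, c) = (t² + 6*c) + t = t + t² + 6*c)
U(j) = (-62 + j)/(42 + j² + 2*j) (U(j) = (j - 62)/(j + (j + j² + 6*7)) = (-62 + j)/(j + (j + j² + 42)) = (-62 + j)/(j + (42 + j + j²)) = (-62 + j)/(42 + j² + 2*j))
U(-10*19) - (-2173 - 18070) = (-62 - 10*19)/(42 + (-10*19)² + 2*(-10*19)) - (-2173 - 18070) = (-62 - 190)/(42 + (-190)² + 2*(-190)) - 1*(-20243) = -252/(42 + 36100 - 380) + 20243 = -252/35762 + 20243 = (1/35762)*(-252) + 20243 = -126/17881 + 20243 = 361964957/17881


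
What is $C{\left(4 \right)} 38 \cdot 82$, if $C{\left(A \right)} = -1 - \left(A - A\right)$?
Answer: $-3116$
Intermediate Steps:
$C{\left(A \right)} = -1$ ($C{\left(A \right)} = -1 - 0 = -1 + 0 = -1$)
$C{\left(4 \right)} 38 \cdot 82 = \left(-1\right) 38 \cdot 82 = \left(-38\right) 82 = -3116$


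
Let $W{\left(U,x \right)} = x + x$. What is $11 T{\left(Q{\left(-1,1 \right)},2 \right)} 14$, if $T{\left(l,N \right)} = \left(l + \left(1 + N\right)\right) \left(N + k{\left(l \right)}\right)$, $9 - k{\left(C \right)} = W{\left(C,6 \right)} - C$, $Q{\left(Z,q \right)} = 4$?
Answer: $3234$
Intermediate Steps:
$W{\left(U,x \right)} = 2 x$
$k{\left(C \right)} = -3 + C$ ($k{\left(C \right)} = 9 - \left(2 \cdot 6 - C\right) = 9 - \left(12 - C\right) = 9 + \left(-12 + C\right) = -3 + C$)
$T{\left(l,N \right)} = \left(1 + N + l\right) \left(-3 + N + l\right)$ ($T{\left(l,N \right)} = \left(l + \left(1 + N\right)\right) \left(N + \left(-3 + l\right)\right) = \left(1 + N + l\right) \left(-3 + N + l\right)$)
$11 T{\left(Q{\left(-1,1 \right)},2 \right)} 14 = 11 \left(-3 + 2^{2} + 4^{2} - 4 - 8 + 2 \cdot 2 \cdot 4\right) 14 = 11 \left(-3 + 4 + 16 - 4 - 8 + 16\right) 14 = 11 \cdot 21 \cdot 14 = 231 \cdot 14 = 3234$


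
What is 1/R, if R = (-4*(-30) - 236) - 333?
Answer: -1/449 ≈ -0.0022272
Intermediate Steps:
R = -449 (R = (120 - 236) - 333 = -116 - 333 = -449)
1/R = 1/(-449) = -1/449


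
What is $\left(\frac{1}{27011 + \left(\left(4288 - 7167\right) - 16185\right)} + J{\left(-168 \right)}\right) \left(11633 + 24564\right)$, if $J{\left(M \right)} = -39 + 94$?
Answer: $\frac{15821201942}{7947} \approx 1.9908 \cdot 10^{6}$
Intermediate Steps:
$J{\left(M \right)} = 55$
$\left(\frac{1}{27011 + \left(\left(4288 - 7167\right) - 16185\right)} + J{\left(-168 \right)}\right) \left(11633 + 24564\right) = \left(\frac{1}{27011 + \left(\left(4288 - 7167\right) - 16185\right)} + 55\right) \left(11633 + 24564\right) = \left(\frac{1}{27011 - 19064} + 55\right) 36197 = \left(\frac{1}{7947} + 55\right) 36197 = \frac{437086}{7947} \cdot 36197 = \frac{15821201942}{7947}$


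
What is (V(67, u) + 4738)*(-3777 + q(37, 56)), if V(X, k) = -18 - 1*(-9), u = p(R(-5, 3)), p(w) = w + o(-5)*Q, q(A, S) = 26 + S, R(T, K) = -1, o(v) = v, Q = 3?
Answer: -17473655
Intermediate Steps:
p(w) = -15 + w (p(w) = w - 5*3 = w - 15 = -15 + w)
u = -16 (u = -15 - 1 = -16)
V(X, k) = -9 (V(X, k) = -18 + 9 = -9)
(V(67, u) + 4738)*(-3777 + q(37, 56)) = (-9 + 4738)*(-3777 + (26 + 56)) = 4729*(-3777 + 82) = 4729*(-3695) = -17473655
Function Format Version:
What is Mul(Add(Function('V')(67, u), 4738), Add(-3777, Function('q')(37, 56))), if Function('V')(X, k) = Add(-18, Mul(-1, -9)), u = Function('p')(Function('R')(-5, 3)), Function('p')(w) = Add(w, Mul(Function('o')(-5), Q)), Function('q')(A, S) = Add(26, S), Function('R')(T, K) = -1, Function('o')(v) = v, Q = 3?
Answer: -17473655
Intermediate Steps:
Function('p')(w) = Add(-15, w) (Function('p')(w) = Add(w, Mul(-5, 3)) = Add(w, -15) = Add(-15, w))
u = -16 (u = Add(-15, -1) = -16)
Function('V')(X, k) = -9 (Function('V')(X, k) = Add(-18, 9) = -9)
Mul(Add(Function('V')(67, u), 4738), Add(-3777, Function('q')(37, 56))) = Mul(Add(-9, 4738), Add(-3777, Add(26, 56))) = Mul(4729, Add(-3777, 82)) = Mul(4729, -3695) = -17473655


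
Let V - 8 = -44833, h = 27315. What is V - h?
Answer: -72140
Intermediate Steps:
V = -44825 (V = 8 - 44833 = -44825)
V - h = -44825 - 1*27315 = -44825 - 27315 = -72140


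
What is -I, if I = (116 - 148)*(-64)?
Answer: -2048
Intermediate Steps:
I = 2048 (I = -32*(-64) = 2048)
-I = -1*2048 = -2048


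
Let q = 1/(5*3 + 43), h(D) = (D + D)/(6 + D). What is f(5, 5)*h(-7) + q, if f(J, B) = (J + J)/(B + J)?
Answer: 813/58 ≈ 14.017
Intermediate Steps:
h(D) = 2*D/(6 + D) (h(D) = (2*D)/(6 + D) = 2*D/(6 + D))
f(J, B) = 2*J/(B + J) (f(J, B) = (2*J)/(B + J) = 2*J/(B + J))
q = 1/58 (q = 1/(15 + 43) = 1/58 ≈ 0.017241)
f(5, 5)*h(-7) + q = (2*5/(5 + 5))*(2*(-7)/(6 - 7)) + 1/58 = (2*5/10)*(2*(-7)/(-1)) + 1/58 = (2*5*(⅒))*(2*(-7)*(-1)) + 1/58 = 1*14 + 1/58 = 14 + 1/58 = 813/58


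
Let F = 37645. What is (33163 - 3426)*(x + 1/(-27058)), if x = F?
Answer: 30290060888433/27058 ≈ 1.1194e+9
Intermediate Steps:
x = 37645
(33163 - 3426)*(x + 1/(-27058)) = (33163 - 3426)*(37645 + 1/(-27058)) = 29737*(37645 - 1/27058) = 29737*(1018598409/27058) = 30290060888433/27058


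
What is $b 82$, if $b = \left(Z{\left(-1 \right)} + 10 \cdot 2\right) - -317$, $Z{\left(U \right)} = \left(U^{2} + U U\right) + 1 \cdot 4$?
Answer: $28126$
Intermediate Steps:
$Z{\left(U \right)} = 4 + 2 U^{2}$ ($Z{\left(U \right)} = \left(U^{2} + U^{2}\right) + 4 = 2 U^{2} + 4 = 4 + 2 U^{2}$)
$b = 343$ ($b = \left(\left(4 + 2 \left(-1\right)^{2}\right) + 10 \cdot 2\right) - -317 = \left(\left(4 + 2 \cdot 1\right) + 20\right) + 317 = \left(\left(4 + 2\right) + 20\right) + 317 = \left(6 + 20\right) + 317 = 26 + 317 = 343$)
$b 82 = 343 \cdot 82 = 28126$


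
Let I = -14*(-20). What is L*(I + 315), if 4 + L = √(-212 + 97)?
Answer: -2380 + 595*I*√115 ≈ -2380.0 + 6380.7*I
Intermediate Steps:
I = 280
L = -4 + I*√115 (L = -4 + √(-212 + 97) = -4 + √(-115) = -4 + I*√115 ≈ -4.0 + 10.724*I)
L*(I + 315) = (-4 + I*√115)*(280 + 315) = (-4 + I*√115)*595 = -2380 + 595*I*√115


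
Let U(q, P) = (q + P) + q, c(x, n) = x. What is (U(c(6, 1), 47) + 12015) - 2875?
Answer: 9199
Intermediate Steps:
U(q, P) = P + 2*q (U(q, P) = (P + q) + q = P + 2*q)
(U(c(6, 1), 47) + 12015) - 2875 = ((47 + 2*6) + 12015) - 2875 = ((47 + 12) + 12015) - 2875 = (59 + 12015) - 2875 = 12074 - 2875 = 9199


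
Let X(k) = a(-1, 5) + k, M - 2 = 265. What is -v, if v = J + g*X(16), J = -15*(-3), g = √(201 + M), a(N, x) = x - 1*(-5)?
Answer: -45 - 156*√13 ≈ -607.47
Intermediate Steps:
M = 267 (M = 2 + 265 = 267)
a(N, x) = 5 + x (a(N, x) = x + 5 = 5 + x)
X(k) = 10 + k (X(k) = (5 + 5) + k = 10 + k)
g = 6*√13 (g = √(201 + 267) = √468 = 6*√13 ≈ 21.633)
J = 45
v = 45 + 156*√13 (v = 45 + (6*√13)*(10 + 16) = 45 + (6*√13)*26 = 45 + 156*√13 ≈ 607.47)
-v = -(45 + 156*√13) = -45 - 156*√13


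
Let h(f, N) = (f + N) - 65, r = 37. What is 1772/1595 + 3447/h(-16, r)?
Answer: -492727/6380 ≈ -77.230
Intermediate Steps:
h(f, N) = -65 + N + f (h(f, N) = (N + f) - 65 = -65 + N + f)
1772/1595 + 3447/h(-16, r) = 1772/1595 + 3447/(-65 + 37 - 16) = 1772*(1/1595) + 3447/(-44) = 1772/1595 + 3447*(-1/44) = 1772/1595 - 3447/44 = -492727/6380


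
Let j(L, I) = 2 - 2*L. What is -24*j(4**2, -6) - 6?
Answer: 714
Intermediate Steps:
-24*j(4**2, -6) - 6 = -24*(2 - 2*4**2) - 6 = -24*(2 - 2*16) - 6 = -24*(2 - 32) - 6 = -24*(-30) - 6 = 720 - 6 = 714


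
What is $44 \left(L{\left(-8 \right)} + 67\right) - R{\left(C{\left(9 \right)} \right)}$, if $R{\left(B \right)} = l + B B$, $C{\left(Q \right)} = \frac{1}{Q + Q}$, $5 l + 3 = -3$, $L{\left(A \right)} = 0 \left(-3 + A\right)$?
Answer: $\frac{4777699}{1620} \approx 2949.2$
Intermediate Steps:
$L{\left(A \right)} = 0$
$l = - \frac{6}{5}$ ($l = - \frac{3}{5} + \frac{1}{5} \left(-3\right) = - \frac{3}{5} - \frac{3}{5} = - \frac{6}{5} \approx -1.2$)
$C{\left(Q \right)} = \frac{1}{2 Q}$
$R{\left(B \right)} = - \frac{6}{5} + B^{2}$ ($R{\left(B \right)} = - \frac{6}{5} + B B = - \frac{6}{5} + B^{2}$)
$44 \left(L{\left(-8 \right)} + 67\right) - R{\left(C{\left(9 \right)} \right)} = 44 \left(0 + 67\right) - \left(- \frac{6}{5} + \left(\frac{1}{2 \cdot 9}\right)^{2}\right) = 44 \cdot 67 - \left(- \frac{6}{5} + \left(\frac{1}{2} \cdot \frac{1}{9}\right)^{2}\right) = 2948 - \left(- \frac{6}{5} + \left(\frac{1}{18}\right)^{2}\right) = 2948 - \left(- \frac{6}{5} + \frac{1}{324}\right) = 2948 - - \frac{1939}{1620} = 2948 + \frac{1939}{1620} = \frac{4777699}{1620}$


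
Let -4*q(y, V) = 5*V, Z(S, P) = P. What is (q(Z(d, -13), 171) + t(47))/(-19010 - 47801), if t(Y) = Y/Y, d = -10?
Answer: 851/267244 ≈ 0.0031844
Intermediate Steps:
q(y, V) = -5*V/4
t(Y) = 1
(q(Z(d, -13), 171) + t(47))/(-19010 - 47801) = (-5/4*171 + 1)/(-19010 - 47801) = (-855/4 + 1)/(-66811) = -851/4*(-1/66811) = 851/267244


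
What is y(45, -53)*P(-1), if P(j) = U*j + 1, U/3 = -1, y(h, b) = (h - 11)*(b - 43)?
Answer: -13056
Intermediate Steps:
y(h, b) = (-43 + b)*(-11 + h) (y(h, b) = (-11 + h)*(-43 + b) = (-43 + b)*(-11 + h))
U = -3 (U = 3*(-1) = -3)
P(j) = 1 - 3*j (P(j) = -3*j + 1 = 1 - 3*j)
y(45, -53)*P(-1) = (473 - 43*45 - 11*(-53) - 53*45)*(1 - 3*(-1)) = (473 - 1935 + 583 - 2385)*(1 + 3) = -3264*4 = -13056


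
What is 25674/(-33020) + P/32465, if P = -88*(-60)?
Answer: -65916081/107199430 ≈ -0.61489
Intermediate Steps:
P = 5280
25674/(-33020) + P/32465 = 25674/(-33020) + 5280/32465 = 25674*(-1/33020) + 5280*(1/32465) = -12837/16510 + 1056/6493 = -65916081/107199430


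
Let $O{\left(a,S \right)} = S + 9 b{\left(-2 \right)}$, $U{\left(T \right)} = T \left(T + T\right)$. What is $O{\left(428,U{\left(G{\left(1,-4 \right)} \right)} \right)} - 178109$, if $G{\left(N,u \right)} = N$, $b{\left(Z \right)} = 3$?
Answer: $-178080$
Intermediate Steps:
$U{\left(T \right)} = 2 T^{2}$ ($U{\left(T \right)} = T 2 T = 2 T^{2}$)
$O{\left(a,S \right)} = 27 + S$ ($O{\left(a,S \right)} = S + 9 \cdot 3 = S + 27 = 27 + S$)
$O{\left(428,U{\left(G{\left(1,-4 \right)} \right)} \right)} - 178109 = \left(27 + 2 \cdot 1^{2}\right) - 178109 = \left(27 + 2 \cdot 1\right) - 178109 = \left(27 + 2\right) - 178109 = 29 - 178109 = -178080$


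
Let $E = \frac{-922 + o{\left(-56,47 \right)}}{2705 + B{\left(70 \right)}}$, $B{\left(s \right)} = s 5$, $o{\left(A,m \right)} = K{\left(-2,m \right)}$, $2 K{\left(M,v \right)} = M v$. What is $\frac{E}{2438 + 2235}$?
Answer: $- \frac{969}{14276015} \approx -6.7876 \cdot 10^{-5}$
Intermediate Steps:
$K{\left(M,v \right)} = \frac{M v}{2}$
$o{\left(A,m \right)} = - m$ ($o{\left(A,m \right)} = \frac{1}{2} \left(-2\right) m = - m$)
$B{\left(s \right)} = 5 s$
$E = - \frac{969}{3055}$ ($E = \frac{-922 - 47}{2705 + 5 \cdot 70} = \frac{-922 - 47}{2705 + 350} = - \frac{969}{3055} \approx -0.31718$)
$\frac{E}{2438 + 2235} = - \frac{969}{3055 \left(2438 + 2235\right)} = - \frac{969}{3055 \cdot 4673} = \left(- \frac{969}{3055}\right) \frac{1}{4673} = - \frac{969}{14276015}$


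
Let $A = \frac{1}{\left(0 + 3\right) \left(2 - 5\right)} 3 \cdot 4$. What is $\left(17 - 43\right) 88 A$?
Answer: $\frac{9152}{3} \approx 3050.7$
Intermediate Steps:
$A = - \frac{4}{3}$ ($A = \frac{1}{3 \left(-3\right)} 3 \cdot 4 = \frac{1}{-9} \cdot 3 \cdot 4 = \left(- \frac{1}{9}\right) 3 \cdot 4 = \left(- \frac{1}{3}\right) 4 = - \frac{4}{3} \approx -1.3333$)
$\left(17 - 43\right) 88 A = \left(17 - 43\right) 88 \left(- \frac{4}{3}\right) = \left(-26\right) 88 \left(- \frac{4}{3}\right) = \left(-2288\right) \left(- \frac{4}{3}\right) = \frac{9152}{3}$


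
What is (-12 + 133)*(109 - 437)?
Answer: -39688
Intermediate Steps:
(-12 + 133)*(109 - 437) = 121*(-328) = -39688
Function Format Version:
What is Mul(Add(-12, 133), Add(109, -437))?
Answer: -39688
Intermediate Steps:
Mul(Add(-12, 133), Add(109, -437)) = Mul(121, -328) = -39688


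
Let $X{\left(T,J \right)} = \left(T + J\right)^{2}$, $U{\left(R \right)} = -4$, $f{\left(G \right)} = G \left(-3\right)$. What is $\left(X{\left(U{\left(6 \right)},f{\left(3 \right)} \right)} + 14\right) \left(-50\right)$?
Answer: $-9150$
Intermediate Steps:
$f{\left(G \right)} = - 3 G$
$X{\left(T,J \right)} = \left(J + T\right)^{2}$
$\left(X{\left(U{\left(6 \right)},f{\left(3 \right)} \right)} + 14\right) \left(-50\right) = \left(\left(\left(-3\right) 3 - 4\right)^{2} + 14\right) \left(-50\right) = \left(\left(-9 - 4\right)^{2} + 14\right) \left(-50\right) = \left(\left(-13\right)^{2} + 14\right) \left(-50\right) = \left(169 + 14\right) \left(-50\right) = 183 \left(-50\right) = -9150$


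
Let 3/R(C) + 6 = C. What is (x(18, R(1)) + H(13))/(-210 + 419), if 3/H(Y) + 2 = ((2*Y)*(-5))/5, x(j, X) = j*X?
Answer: -1527/29260 ≈ -0.052187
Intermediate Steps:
R(C) = 3/(-6 + C)
x(j, X) = X*j
H(Y) = 3/(-2 - 2*Y) (H(Y) = 3/(-2 + ((2*Y)*(-5))/5) = 3/(-2 - 10*Y*(1/5)) = 3/(-2 - 2*Y))
(x(18, R(1)) + H(13))/(-210 + 419) = ((3/(-6 + 1))*18 - 3/(2 + 2*13))/(-210 + 419) = ((3/(-5))*18 - 3/(2 + 26))/209 = ((3*(-1/5))*18 - 3/28)*(1/209) = (-3/5*18 - 3*1/28)*(1/209) = (-54/5 - 3/28)*(1/209) = -1527/140*1/209 = -1527/29260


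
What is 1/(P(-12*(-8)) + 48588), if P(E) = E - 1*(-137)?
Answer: 1/48821 ≈ 2.0483e-5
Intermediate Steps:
P(E) = 137 + E (P(E) = E + 137 = 137 + E)
1/(P(-12*(-8)) + 48588) = 1/((137 - 12*(-8)) + 48588) = 1/((137 + 96) + 48588) = 1/(233 + 48588) = 1/48821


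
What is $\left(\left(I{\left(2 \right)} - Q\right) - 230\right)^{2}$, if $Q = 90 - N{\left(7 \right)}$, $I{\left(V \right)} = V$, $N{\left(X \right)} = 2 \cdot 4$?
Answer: $96100$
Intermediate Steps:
$N{\left(X \right)} = 8$
$Q = 82$ ($Q = 90 - 8 = 82$)
$\left(\left(I{\left(2 \right)} - Q\right) - 230\right)^{2} = \left(\left(2 - 82\right) - 230\right)^{2} = \left(-80 - 230\right)^{2} = \left(-310\right)^{2} = 96100$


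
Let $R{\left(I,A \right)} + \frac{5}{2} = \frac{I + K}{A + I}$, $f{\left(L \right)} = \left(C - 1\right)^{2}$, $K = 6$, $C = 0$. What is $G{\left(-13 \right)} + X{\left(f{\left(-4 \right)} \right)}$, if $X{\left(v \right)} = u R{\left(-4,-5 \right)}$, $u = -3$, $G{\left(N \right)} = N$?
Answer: $- \frac{29}{6} \approx -4.8333$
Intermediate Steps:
$f{\left(L \right)} = 1$ ($f{\left(L \right)} = \left(0 - 1\right)^{2} = \left(-1\right)^{2} = 1$)
$R{\left(I,A \right)} = - \frac{5}{2} + \frac{6 + I}{A + I}$ ($R{\left(I,A \right)} = - \frac{5}{2} + \frac{I + 6}{A + I} = - \frac{5}{2} + \frac{6 + I}{A + I}$)
$X{\left(v \right)} = \frac{49}{6}$ ($X{\left(v \right)} = - 3 \frac{12 - -25 - -12}{2 \left(-5 - 4\right)} = - 3 \frac{12 + 25 + 12}{2 \left(-9\right)} = - 3 \cdot \frac{1}{2} \left(- \frac{1}{9}\right) 49 = \left(-3\right) \left(- \frac{49}{18}\right) = \frac{49}{6}$)
$G{\left(-13 \right)} + X{\left(f{\left(-4 \right)} \right)} = -13 + \frac{49}{6} = - \frac{29}{6}$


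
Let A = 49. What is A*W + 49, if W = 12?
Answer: 637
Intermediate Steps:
A*W + 49 = 49*12 + 49 = 588 + 49 = 637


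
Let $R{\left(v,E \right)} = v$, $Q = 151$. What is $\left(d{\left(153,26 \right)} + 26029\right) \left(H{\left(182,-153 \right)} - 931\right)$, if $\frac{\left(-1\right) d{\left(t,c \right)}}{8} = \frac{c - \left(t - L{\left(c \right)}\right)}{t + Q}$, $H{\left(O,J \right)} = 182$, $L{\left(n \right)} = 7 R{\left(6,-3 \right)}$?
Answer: $- \frac{740901063}{38} \approx -1.9497 \cdot 10^{7}$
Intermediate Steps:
$L{\left(n \right)} = 42$ ($L{\left(n \right)} = 7 \cdot 6 = 42$)
$d{\left(t,c \right)} = - \frac{8 \left(42 + c - t\right)}{151 + t}$ ($d{\left(t,c \right)} = - 8 \frac{c - \left(-42 + t\right)}{t + 151} = - 8 \frac{42 + c - t}{151 + t} = - \frac{8 \left(42 + c - t\right)}{151 + t}$)
$\left(d{\left(153,26 \right)} + 26029\right) \left(H{\left(182,-153 \right)} - 931\right) = \left(\frac{8 \left(-42 + 153 - 26\right)}{151 + 153} + 26029\right) \left(182 - 931\right) = \left(\frac{8 \left(-42 + 153 - 26\right)}{304} + 26029\right) \left(182 - 931\right) = \left(8 \cdot \frac{1}{304} \cdot 85 + 26029\right) \left(-749\right) = \left(\frac{85}{38} + 26029\right) \left(-749\right) = \frac{989187}{38} \left(-749\right) = - \frac{740901063}{38}$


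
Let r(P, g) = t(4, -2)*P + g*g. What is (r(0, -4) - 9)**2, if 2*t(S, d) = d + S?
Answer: 49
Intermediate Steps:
t(S, d) = S/2 + d/2 (t(S, d) = (d + S)/2 = (S + d)/2 = S/2 + d/2)
r(P, g) = P + g**2 (r(P, g) = ((1/2)*4 + (1/2)*(-2))*P + g*g = (2 - 1)*P + g**2 = 1*P + g**2 = P + g**2)
(r(0, -4) - 9)**2 = ((0 + (-4)**2) - 9)**2 = ((0 + 16) - 9)**2 = (16 - 9)**2 = 7**2 = 49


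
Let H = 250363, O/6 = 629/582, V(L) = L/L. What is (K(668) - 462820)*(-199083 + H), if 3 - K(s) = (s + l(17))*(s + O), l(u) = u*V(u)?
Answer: -4600296698720/97 ≈ -4.7426e+10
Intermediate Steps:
V(L) = 1
l(u) = u (l(u) = u*1 = u)
O = 629/97 (O = 6*(629/582) = 629/97 ≈ 6.4845)
K(s) = 3 - (17 + s)*(629/97 + s) (K(s) = 3 - (s + 17)*(s + 629/97) = 3 - (17 + s)*(629/97 + s))
(K(668) - 462820)*(-199083 + H) = ((-10402/97 - 1*668² - 2278/97*668) - 462820)*(-199083 + 250363) = ((-10402/97 - 1*446224 - 1521704/97) - 462820)*51280 = ((-10402/97 - 446224 - 1521704/97) - 462820)*51280 = (-44815834/97 - 462820)*51280 = -89709374/97*51280 = -4600296698720/97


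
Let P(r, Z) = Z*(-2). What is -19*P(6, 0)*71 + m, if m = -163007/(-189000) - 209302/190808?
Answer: -1056879793/4507839000 ≈ -0.23445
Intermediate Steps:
m = -1056879793/4507839000 (m = -163007*(-1/189000) - 209302*1/190808 = 163007/189000 - 104651/95404 = -1056879793/4507839000 ≈ -0.23445)
P(r, Z) = -2*Z
-19*P(6, 0)*71 + m = -(-38)*0*71 - 1056879793/4507839000 = -19*0*71 - 1056879793/4507839000 = 0*71 - 1056879793/4507839000 = 0 - 1056879793/4507839000 = -1056879793/4507839000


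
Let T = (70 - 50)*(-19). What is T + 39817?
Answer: 39437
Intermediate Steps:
T = -380 (T = 20*(-19) = -380)
T + 39817 = -380 + 39817 = 39437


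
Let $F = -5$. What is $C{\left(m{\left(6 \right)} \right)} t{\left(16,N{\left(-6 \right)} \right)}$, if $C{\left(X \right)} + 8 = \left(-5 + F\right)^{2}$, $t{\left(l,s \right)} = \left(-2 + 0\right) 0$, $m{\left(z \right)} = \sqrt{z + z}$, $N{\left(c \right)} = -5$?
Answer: $0$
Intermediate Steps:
$m{\left(z \right)} = \sqrt{2} \sqrt{z}$ ($m{\left(z \right)} = \sqrt{2 z} = \sqrt{2} \sqrt{z}$)
$t{\left(l,s \right)} = 0$ ($t{\left(l,s \right)} = \left(-2\right) 0 = 0$)
$C{\left(X \right)} = 92$ ($C{\left(X \right)} = -8 + \left(-5 - 5\right)^{2} = -8 + \left(-10\right)^{2} = -8 + 100 = 92$)
$C{\left(m{\left(6 \right)} \right)} t{\left(16,N{\left(-6 \right)} \right)} = 92 \cdot 0 = 0$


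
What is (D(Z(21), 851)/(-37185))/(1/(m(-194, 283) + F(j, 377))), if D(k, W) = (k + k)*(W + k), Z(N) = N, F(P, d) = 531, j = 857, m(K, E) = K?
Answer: -4114096/12395 ≈ -331.92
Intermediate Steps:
D(k, W) = 2*k*(W + k) (D(k, W) = (2*k)*(W + k) = 2*k*(W + k))
(D(Z(21), 851)/(-37185))/(1/(m(-194, 283) + F(j, 377))) = ((2*21*(851 + 21))/(-37185))/(1/(-194 + 531)) = ((2*21*872)*(-1/37185))/(1/337) = (36624*(-1/37185))/(1/337) = -12208/12395*337 = -4114096/12395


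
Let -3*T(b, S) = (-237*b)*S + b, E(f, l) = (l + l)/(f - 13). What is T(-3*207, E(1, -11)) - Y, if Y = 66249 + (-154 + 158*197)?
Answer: -373911/2 ≈ -1.8696e+5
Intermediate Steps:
E(f, l) = 2*l/(-13 + f) (E(f, l) = (2*l)/(-13 + f) = 2*l/(-13 + f))
T(b, S) = -b/3 + 79*S*b (T(b, S) = -((-237*b)*S + b)/3 = -(-237*S*b + b)/3 = -(b - 237*S*b)/3 = -b/3 + 79*S*b)
Y = 97221 (Y = 66249 + (-154 + 31126) = 66249 + 30972 = 97221)
T(-3*207, E(1, -11)) - Y = (-3*207)*(-1 + 237*(2*(-11)/(-13 + 1)))/3 - 1*97221 = (⅓)*(-621)*(-1 + 237*(2*(-11)/(-12))) - 97221 = (⅓)*(-621)*(-1 + 237*(2*(-11)*(-1/12))) - 97221 = (⅓)*(-621)*(-1 + 237*(11/6)) - 97221 = (⅓)*(-621)*(-1 + 869/2) - 97221 = (⅓)*(-621)*(867/2) - 97221 = -179469/2 - 97221 = -373911/2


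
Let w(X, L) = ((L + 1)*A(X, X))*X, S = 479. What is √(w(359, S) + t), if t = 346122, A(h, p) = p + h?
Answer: √124071882 ≈ 11139.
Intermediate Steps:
A(h, p) = h + p
w(X, L) = 2*X²*(1 + L) (w(X, L) = ((L + 1)*(X + X))*X = ((1 + L)*(2*X))*X = (2*X*(1 + L))*X = 2*X²*(1 + L))
√(w(359, S) + t) = √(2*359²*(1 + 479) + 346122) = √(2*128881*480 + 346122) = √(123725760 + 346122) = √124071882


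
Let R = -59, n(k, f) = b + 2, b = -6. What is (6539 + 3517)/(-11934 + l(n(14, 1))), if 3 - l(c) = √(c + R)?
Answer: -1666363/1977067 + 419*I*√7/1977067 ≈ -0.84285 + 0.00056071*I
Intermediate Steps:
n(k, f) = -4 (n(k, f) = -6 + 2 = -4)
l(c) = 3 - √(-59 + c) (l(c) = 3 - √(c - 59) = 3 - √(-59 + c))
(6539 + 3517)/(-11934 + l(n(14, 1))) = (6539 + 3517)/(-11934 + (3 - √(-59 - 4))) = 10056/(-11934 + (3 - √(-63))) = 10056/(-11934 + (3 - 3*I*√7)) = 10056/(-11931 - 3*I*√7)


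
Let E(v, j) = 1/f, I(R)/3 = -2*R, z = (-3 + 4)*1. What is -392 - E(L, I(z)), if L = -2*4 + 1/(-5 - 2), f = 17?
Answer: -6665/17 ≈ -392.06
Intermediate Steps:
z = 1 (z = 1*1 = 1)
I(R) = -6*R (I(R) = 3*(-2*R) = -6*R)
L = -57/7 (L = -8 + 1/(-7) = -8 - ⅐ = -57/7 ≈ -8.1429)
E(v, j) = 1/17
-392 - E(L, I(z)) = -392 - 1*1/17 = -392 - 1/17 = -6665/17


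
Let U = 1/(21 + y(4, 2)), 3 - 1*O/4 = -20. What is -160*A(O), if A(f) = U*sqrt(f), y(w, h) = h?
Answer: -320*sqrt(23)/23 ≈ -66.725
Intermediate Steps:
O = 92 (O = 12 - 4*(-20) = 12 + 80 = 92)
U = 1/23 (U = 1/(21 + 2) = 1/23 ≈ 0.043478)
A(f) = sqrt(f)/23
-160*A(O) = -160*sqrt(92)/23 = -160*2*sqrt(23)/23 = -320*sqrt(23)/23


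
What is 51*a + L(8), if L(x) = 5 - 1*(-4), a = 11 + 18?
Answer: 1488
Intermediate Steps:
a = 29
L(x) = 9 (L(x) = 5 + 4 = 9)
51*a + L(8) = 51*29 + 9 = 1479 + 9 = 1488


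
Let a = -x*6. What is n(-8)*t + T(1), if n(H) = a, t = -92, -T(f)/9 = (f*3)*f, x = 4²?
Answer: 8805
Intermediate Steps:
x = 16
T(f) = -27*f² (T(f) = -9*f*3*f = -9*3*f*f = -27*f²)
a = -96 (a = -1*16*6 = -16*6 = -96)
n(H) = -96
n(-8)*t + T(1) = -96*(-92) - 27*1² = 8832 - 27*1 = 8832 - 27 = 8805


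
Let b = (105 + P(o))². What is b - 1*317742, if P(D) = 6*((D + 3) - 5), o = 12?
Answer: -290517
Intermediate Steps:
P(D) = -12 + 6*D (P(D) = 6*((3 + D) - 5) = 6*(-2 + D) = -12 + 6*D)
b = 27225 (b = (105 + (-12 + 6*12))² = (105 + (-12 + 72))² = (105 + 60)² = 165² = 27225)
b - 1*317742 = 27225 - 1*317742 = 27225 - 317742 = -290517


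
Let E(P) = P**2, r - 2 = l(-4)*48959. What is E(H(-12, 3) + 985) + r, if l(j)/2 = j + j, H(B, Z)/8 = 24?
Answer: 601987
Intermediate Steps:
H(B, Z) = 192 (H(B, Z) = 8*24 = 192)
l(j) = 4*j (l(j) = 2*(j + j) = 2*(2*j) = 4*j)
r = -783342 (r = 2 + (4*(-4))*48959 = 2 - 16*48959 = 2 - 783344 = -783342)
E(H(-12, 3) + 985) + r = (192 + 985)**2 - 783342 = 1177**2 - 783342 = 1385329 - 783342 = 601987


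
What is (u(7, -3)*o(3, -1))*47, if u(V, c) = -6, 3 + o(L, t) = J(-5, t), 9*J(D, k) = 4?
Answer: 2162/3 ≈ 720.67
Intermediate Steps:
J(D, k) = 4/9 (J(D, k) = (⅑)*4 = 4/9)
o(L, t) = -23/9 (o(L, t) = -3 + 4/9 = -23/9)
(u(7, -3)*o(3, -1))*47 = -6*(-23/9)*47 = (46/3)*47 = 2162/3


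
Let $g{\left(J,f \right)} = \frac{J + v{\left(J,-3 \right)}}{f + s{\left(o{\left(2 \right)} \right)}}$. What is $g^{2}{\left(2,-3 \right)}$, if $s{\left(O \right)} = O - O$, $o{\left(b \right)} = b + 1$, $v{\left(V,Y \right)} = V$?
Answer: $\frac{16}{9} \approx 1.7778$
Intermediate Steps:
$o{\left(b \right)} = 1 + b$
$s{\left(O \right)} = 0$
$g{\left(J,f \right)} = \frac{2 J}{f}$ ($g{\left(J,f \right)} = \frac{J + J}{f + 0} = \frac{2 J}{f}$)
$g^{2}{\left(2,-3 \right)} = \left(2 \cdot 2 \frac{1}{-3}\right)^{2} = \left(2 \cdot 2 \left(- \frac{1}{3}\right)\right)^{2} = \left(- \frac{4}{3}\right)^{2} = \frac{16}{9}$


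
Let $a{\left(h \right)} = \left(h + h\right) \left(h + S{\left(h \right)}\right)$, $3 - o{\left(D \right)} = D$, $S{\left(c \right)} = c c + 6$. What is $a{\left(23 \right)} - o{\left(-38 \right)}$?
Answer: $25627$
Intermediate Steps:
$S{\left(c \right)} = 6 + c^{2}$ ($S{\left(c \right)} = c^{2} + 6 = 6 + c^{2}$)
$o{\left(D \right)} = 3 - D$
$a{\left(h \right)} = 2 h \left(6 + h + h^{2}\right)$ ($a{\left(h \right)} = \left(h + h\right) \left(h + \left(6 + h^{2}\right)\right) = 2 h \left(6 + h + h^{2}\right)$)
$a{\left(23 \right)} - o{\left(-38 \right)} = 2 \cdot 23 \left(6 + 23 + 23^{2}\right) - \left(3 - -38\right) = 2 \cdot 23 \left(6 + 23 + 529\right) - \left(3 + 38\right) = 2 \cdot 23 \cdot 558 - 41 = 25668 - 41 = 25627$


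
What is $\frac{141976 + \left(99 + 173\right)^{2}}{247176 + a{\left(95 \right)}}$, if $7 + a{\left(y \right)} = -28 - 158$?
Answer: $\frac{215960}{246983} \approx 0.87439$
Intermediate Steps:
$a{\left(y \right)} = -193$ ($a{\left(y \right)} = -7 - 186 = -193$)
$\frac{141976 + \left(99 + 173\right)^{2}}{247176 + a{\left(95 \right)}} = \frac{141976 + \left(99 + 173\right)^{2}}{247176 - 193} = \frac{141976 + 272^{2}}{246983} = \left(141976 + 73984\right) \frac{1}{246983} = 215960 \cdot \frac{1}{246983} = \frac{215960}{246983}$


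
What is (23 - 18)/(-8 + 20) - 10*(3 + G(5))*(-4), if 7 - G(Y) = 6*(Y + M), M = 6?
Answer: -26875/12 ≈ -2239.6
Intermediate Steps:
G(Y) = -29 - 6*Y (G(Y) = 7 - 6*(Y + 6) = 7 - 6*(6 + Y) = 7 - (36 + 6*Y) = 7 + (-36 - 6*Y) = -29 - 6*Y)
(23 - 18)/(-8 + 20) - 10*(3 + G(5))*(-4) = (23 - 18)/(-8 + 20) - 10*(3 + (-29 - 6*5))*(-4) = 5/12 - 10*(3 + (-29 - 30))*(-4) = 5*(1/12) - 10*(3 - 59)*(-4) = 5/12 - (-560)*(-4) = 5/12 - 10*224 = 5/12 - 2240 = -26875/12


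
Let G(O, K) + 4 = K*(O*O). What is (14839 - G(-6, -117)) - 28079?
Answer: -9024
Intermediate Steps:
G(O, K) = -4 + K*O² (G(O, K) = -4 + K*(O*O) = -4 + K*O²)
(14839 - G(-6, -117)) - 28079 = (14839 - (-4 - 117*(-6)²)) - 28079 = (14839 - (-4 - 117*36)) - 28079 = (14839 - (-4 - 4212)) - 28079 = (14839 - 1*(-4216)) - 28079 = (14839 + 4216) - 28079 = 19055 - 28079 = -9024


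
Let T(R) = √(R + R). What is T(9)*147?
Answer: 441*√2 ≈ 623.67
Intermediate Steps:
T(R) = √2*√R (T(R) = √(2*R) = √2*√R)
T(9)*147 = (√2*√9)*147 = (√2*3)*147 = (3*√2)*147 = 441*√2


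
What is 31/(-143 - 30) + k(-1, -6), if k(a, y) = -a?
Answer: 142/173 ≈ 0.82081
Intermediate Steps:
31/(-143 - 30) + k(-1, -6) = 31/(-143 - 30) - 1*(-1) = 31/(-173) + 1 = -1/173*31 + 1 = -31/173 + 1 = 142/173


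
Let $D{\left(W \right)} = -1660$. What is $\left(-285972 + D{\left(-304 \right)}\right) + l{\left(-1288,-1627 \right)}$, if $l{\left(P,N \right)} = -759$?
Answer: $-288391$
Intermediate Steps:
$\left(-285972 + D{\left(-304 \right)}\right) + l{\left(-1288,-1627 \right)} = \left(-285972 - 1660\right) - 759 = -287632 - 759 = -288391$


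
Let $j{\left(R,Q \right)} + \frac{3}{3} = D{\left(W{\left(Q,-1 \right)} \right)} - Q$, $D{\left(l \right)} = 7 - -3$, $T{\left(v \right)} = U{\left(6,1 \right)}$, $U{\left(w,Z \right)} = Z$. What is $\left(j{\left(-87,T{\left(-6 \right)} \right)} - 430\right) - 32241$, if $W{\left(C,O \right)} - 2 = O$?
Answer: $-32663$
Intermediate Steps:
$W{\left(C,O \right)} = 2 + O$
$T{\left(v \right)} = 1$
$D{\left(l \right)} = 10$ ($D{\left(l \right)} = 7 + 3 = 10$)
$j{\left(R,Q \right)} = 9 - Q$ ($j{\left(R,Q \right)} = -1 - \left(-10 + Q\right) = 9 - Q$)
$\left(j{\left(-87,T{\left(-6 \right)} \right)} - 430\right) - 32241 = \left(\left(9 - 1\right) - 430\right) - 32241 = \left(8 - 430\right) - 32241 = -422 - 32241 = -32663$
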